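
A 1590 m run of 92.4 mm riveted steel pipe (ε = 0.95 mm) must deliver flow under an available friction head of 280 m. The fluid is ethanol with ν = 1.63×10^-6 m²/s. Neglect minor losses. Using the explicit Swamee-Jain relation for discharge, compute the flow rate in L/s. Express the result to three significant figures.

Swamee-Jain (Type II): Q = -0.965·√(gD⁵h_f/L)·ln[ε/(3.7D) + √(3.17ν²L/(gD³h_f))]
√(gD⁵h_f/L) = √(9.81·0.0924⁵·280/1590) = 0.003411
ε/(3.7D) = 0.00278; √(3.17ν²L/(gD³h_f)) = 7.86×10^-5
Q = -0.965·0.003411·ln(0.002857) = 0.01928 m³/s
Check: V = 2.88 m/s, Re = 1.63×10^5, f = 0.03880, h_f = 281 m ≈ 280 m ✓

Q ≈ 19.3 L/s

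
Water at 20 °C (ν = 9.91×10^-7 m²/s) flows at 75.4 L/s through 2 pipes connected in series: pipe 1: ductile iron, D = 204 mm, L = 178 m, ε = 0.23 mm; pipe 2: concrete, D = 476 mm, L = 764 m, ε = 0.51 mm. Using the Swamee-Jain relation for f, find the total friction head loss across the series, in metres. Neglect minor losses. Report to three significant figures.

Pipe 1: V = 2.307 m/s, Re = 4.75×10^5, ε/D = 0.00113, f = 0.02092, h_1 = f(L/D)V²/2g = 4.952 m
Pipe 2: V = 0.4237 m/s, Re = 2.04×10^5, ε/D = 0.00107, f = 0.02145, h_2 = f(L/D)V²/2g = 0.3150 m
Series → Q common, losses add: H = Σh = 5.267 m

H ≈ 5.27 m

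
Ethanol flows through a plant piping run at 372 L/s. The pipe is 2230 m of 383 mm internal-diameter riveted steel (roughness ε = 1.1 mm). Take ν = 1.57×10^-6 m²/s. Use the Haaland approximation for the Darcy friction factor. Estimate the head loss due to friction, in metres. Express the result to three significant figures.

h_f ≈ 80.6 m

V = 4Q/(πD²) = 4·0.372/(π·0.383²) = 3.229 m/s
Re = VD/ν = 3.229·0.383/1.57×10^-6 = 7.88×10^5 → turbulent
ε/D = 1.1/383 = 0.00287
Haaland: f = 0.02606
h_f = f(L/D)V²/(2g) = 0.02606·(2230/0.383)·3.229²/(2·9.81) = 80.63 m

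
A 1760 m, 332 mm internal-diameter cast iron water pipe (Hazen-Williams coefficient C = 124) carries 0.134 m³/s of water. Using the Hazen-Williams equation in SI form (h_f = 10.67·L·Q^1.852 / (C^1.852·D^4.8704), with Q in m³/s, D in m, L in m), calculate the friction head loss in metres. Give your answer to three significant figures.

h_f = 10.67·1760·0.134^1.852 / (124^1.852·0.332^4.8704) = 12.95 m

h_f ≈ 13.0 m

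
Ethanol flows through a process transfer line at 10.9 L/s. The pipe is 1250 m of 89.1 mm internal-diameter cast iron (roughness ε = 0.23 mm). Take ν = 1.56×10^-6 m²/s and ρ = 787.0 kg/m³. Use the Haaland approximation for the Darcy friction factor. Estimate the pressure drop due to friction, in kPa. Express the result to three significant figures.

Δp ≈ 446 kPa

V = 4Q/(πD²) = 4·0.0109/(π·0.0891²) = 1.748 m/s
Re = VD/ν = 1.748·0.0891/1.56×10^-6 = 9.98×10^4 → turbulent
ε/D = 0.23/89.1 = 0.00258
Haaland: f = 0.02643
h_f = f(L/D)V²/(2g) = 0.02643·(1250/0.0891)·1.748²/(2·9.81) = 57.76 m
Δp = ρg·h_f = 787.0·9.81·57.76 = 445.9 kPa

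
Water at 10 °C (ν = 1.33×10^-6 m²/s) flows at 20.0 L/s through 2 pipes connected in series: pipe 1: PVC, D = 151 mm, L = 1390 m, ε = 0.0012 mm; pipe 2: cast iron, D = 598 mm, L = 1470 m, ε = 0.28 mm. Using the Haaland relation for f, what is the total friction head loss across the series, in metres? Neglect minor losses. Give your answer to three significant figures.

Pipe 1: V = 1.117 m/s, Re = 1.27×10^5, ε/D = 7.95×10^-6, f = 0.01701, h_1 = f(L/D)V²/2g = 9.952 m
Pipe 2: V = 0.07121 m/s, Re = 3.20×10^4, ε/D = 4.68×10^-4, f = 0.02407, h_2 = f(L/D)V²/2g = 0.01529 m
Series → Q common, losses add: H = Σh = 9.967 m

H ≈ 9.97 m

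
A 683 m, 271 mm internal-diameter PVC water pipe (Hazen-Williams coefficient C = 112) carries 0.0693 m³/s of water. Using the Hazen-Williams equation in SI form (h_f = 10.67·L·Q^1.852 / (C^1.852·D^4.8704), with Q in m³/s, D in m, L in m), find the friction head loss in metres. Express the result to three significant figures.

h_f = 10.67·683·0.0693^1.852 / (112^1.852·0.271^4.8704) = 4.810 m

h_f ≈ 4.81 m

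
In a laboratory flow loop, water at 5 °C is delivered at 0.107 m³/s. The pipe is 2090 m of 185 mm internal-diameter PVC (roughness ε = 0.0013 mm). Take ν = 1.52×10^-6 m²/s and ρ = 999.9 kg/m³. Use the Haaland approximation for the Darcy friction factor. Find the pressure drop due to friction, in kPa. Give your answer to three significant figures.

V = 4Q/(πD²) = 4·0.107/(π·0.185²) = 3.981 m/s
Re = VD/ν = 3.981·0.185/1.52×10^-6 = 4.84×10^5 → turbulent
ε/D = 0.0013/185 = 7.03×10^-6
Haaland: f = 0.01321
h_f = f(L/D)V²/(2g) = 0.01321·(2090/0.185)·3.981²/(2·9.81) = 120.6 m
Δp = ρg·h_f = 999.9·9.81·120.6 = 1183 kPa

Δp ≈ 1180 kPa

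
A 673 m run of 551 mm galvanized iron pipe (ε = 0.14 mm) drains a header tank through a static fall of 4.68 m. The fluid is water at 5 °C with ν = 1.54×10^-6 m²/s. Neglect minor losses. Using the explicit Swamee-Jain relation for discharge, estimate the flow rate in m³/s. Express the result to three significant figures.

Swamee-Jain (Type II): Q = -0.965·√(gD⁵h_f/L)·ln[ε/(3.7D) + √(3.17ν²L/(gD³h_f))]
√(gD⁵h_f/L) = √(9.81·0.551⁵·4.68/673) = 0.05886
ε/(3.7D) = 6.87×10^-5; √(3.17ν²L/(gD³h_f)) = 2.57×10^-5
Q = -0.965·0.05886·ln(9.434×10^-5) = 0.5265 m³/s
Check: V = 2.21 m/s, Re = 7.90×10^5, f = 0.01552, h_f = 4.71 m ≈ 4.68 m ✓

Q ≈ 0.526 m³/s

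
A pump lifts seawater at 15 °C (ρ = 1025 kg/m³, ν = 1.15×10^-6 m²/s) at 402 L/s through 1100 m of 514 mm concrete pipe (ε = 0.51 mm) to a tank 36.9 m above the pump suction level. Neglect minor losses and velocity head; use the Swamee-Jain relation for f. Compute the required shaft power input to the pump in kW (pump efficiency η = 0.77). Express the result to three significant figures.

P_shaft ≈ 237 kW

V = 4Q/(πD²) = 1.937 m/s; Re = 8.66×10^5; ε/D = 9.92×10^-4; f = 0.02005
h_f = f(L/D)V²/2g = 8.207 m
Total head H = z + h_f = 36.9 + 8.207 = 45.11 m
P_hyd = ρgQH = 1025·9.81·0.402·45.11 = 182.3 kW
P_shaft = P_hyd/η = 182.3/0.77 = 236.8 kW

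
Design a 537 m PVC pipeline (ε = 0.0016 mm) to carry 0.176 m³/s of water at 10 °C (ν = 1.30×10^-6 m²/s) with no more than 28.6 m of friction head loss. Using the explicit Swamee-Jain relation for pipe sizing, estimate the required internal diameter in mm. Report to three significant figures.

D ≈ 229 mm

Swamee-Jain (Type III): D = 0.66·[ε^1.25·(LQ²/(gh_f))^4.75 + ν·Q^9.4·(L/(gh_f))^5.2]^0.04
LQ²/(gh_f) = 0.05929; L/(gh_f) = 1.914
Term 1 = ε^1.25·(…)^4.75 = 8.45×10^-14; Term 2 = ν·Q^9.4·(…)^5.2 = 3.08×10^-12
D = 0.66·(8.45×10^-14 + 3.08×10^-12)^0.04 = 0.2288 m = 229 mm
Check: V = 4.28 m/s, Re = 7.53×10^5, f = 0.01233, h_f = 27.0 m ≈ 28.6 m ✓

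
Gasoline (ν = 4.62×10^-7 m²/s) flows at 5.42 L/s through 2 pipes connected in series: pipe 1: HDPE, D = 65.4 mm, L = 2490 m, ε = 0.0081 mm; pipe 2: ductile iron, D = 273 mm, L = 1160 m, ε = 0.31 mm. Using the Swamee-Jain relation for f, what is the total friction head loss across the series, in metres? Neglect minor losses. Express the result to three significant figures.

Pipe 1: V = 1.613 m/s, Re = 2.28×10^5, ε/D = 1.24×10^-4, f = 0.01626, h_1 = f(L/D)V²/2g = 82.12 m
Pipe 2: V = 0.09259 m/s, Re = 5.47×10^4, ε/D = 0.00114, f = 0.02429, h_2 = f(L/D)V²/2g = 0.04510 m
Series → Q common, losses add: H = Σh = 82.16 m

H ≈ 82.2 m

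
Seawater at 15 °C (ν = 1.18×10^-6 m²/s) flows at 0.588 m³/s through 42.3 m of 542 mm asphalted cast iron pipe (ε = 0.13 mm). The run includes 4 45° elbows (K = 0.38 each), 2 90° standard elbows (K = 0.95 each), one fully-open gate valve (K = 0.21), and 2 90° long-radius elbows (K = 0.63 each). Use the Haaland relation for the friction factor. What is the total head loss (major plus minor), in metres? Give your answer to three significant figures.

H_L ≈ 2.00 m

V = 4Q/(πD²) = 2.549 m/s; V²/2g = 0.3310 m
Re = 1.17×10^6, ε/D = 2.40×10^-4 → f = 0.01492 (Haaland)
Major: h_f = f(L/D)·V²/2g = 0.01492·78.04·0.3310 = 0.3856 m
Minor: ΣK = 4.89; h_m = ΣK·V²/2g = 1.619 m
Total H_L = 0.3856 + 1.619 = 2.004 m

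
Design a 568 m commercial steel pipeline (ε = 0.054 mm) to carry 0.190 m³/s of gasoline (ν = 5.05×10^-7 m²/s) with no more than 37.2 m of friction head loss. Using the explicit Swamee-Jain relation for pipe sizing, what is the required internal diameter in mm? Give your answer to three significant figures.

D ≈ 235 mm

Swamee-Jain (Type III): D = 0.66·[ε^1.25·(LQ²/(gh_f))^4.75 + ν·Q^9.4·(L/(gh_f))^5.2]^0.04
LQ²/(gh_f) = 0.05619; L/(gh_f) = 1.556
Term 1 = ε^1.25·(…)^4.75 = 5.32×10^-12; Term 2 = ν·Q^9.4·(…)^5.2 = 8.37×10^-13
D = 0.66·(5.32×10^-12 + 8.37×10^-13)^0.04 = 0.2350 m = 235 mm
Check: V = 4.38 m/s, Re = 2.04×10^6, f = 0.01466, h_f = 34.6 m ≈ 37.2 m ✓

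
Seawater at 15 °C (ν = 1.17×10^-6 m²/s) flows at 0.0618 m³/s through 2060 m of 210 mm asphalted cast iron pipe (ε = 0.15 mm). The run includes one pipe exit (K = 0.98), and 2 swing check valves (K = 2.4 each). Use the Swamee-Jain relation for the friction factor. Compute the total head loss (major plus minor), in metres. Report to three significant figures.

V = 4Q/(πD²) = 1.784 m/s; V²/2g = 0.1623 m
Re = 3.20×10^5, ε/D = 7.14×10^-4 → f = 0.01939 (Swamee-Jain)
Major: h_f = f(L/D)·V²/2g = 0.01939·9810·0.1623 = 30.87 m
Minor: ΣK = 5.78; h_m = ΣK·V²/2g = 0.9379 m
Total H_L = 30.87 + 0.9379 = 31.80 m

H_L ≈ 31.8 m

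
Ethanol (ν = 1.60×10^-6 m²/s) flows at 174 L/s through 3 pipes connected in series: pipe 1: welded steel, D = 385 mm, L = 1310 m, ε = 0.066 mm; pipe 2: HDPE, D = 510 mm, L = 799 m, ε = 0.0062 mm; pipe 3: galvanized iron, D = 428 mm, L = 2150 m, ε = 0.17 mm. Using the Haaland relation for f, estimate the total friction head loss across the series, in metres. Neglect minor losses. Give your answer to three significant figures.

Pipe 1: V = 1.495 m/s, Re = 3.60×10^5, ε/D = 1.71×10^-4, f = 0.01551, h_1 = f(L/D)V²/2g = 6.010 m
Pipe 2: V = 0.8518 m/s, Re = 2.71×10^5, ε/D = 1.22×10^-5, f = 0.01471, h_2 = f(L/D)V²/2g = 0.8520 m
Pipe 3: V = 1.209 m/s, Re = 3.24×10^5, ε/D = 3.97×10^-4, f = 0.01735, h_3 = f(L/D)V²/2g = 6.498 m
Series → Q common, losses add: H = Σh = 13.36 m

H ≈ 13.4 m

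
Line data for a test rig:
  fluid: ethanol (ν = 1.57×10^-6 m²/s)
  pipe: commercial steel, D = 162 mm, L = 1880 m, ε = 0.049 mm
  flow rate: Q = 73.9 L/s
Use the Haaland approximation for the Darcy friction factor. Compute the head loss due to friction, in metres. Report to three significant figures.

h_f ≈ 126 m

V = 4Q/(πD²) = 4·0.0739/(π·0.162²) = 3.585 m/s
Re = VD/ν = 3.585·0.162/1.57×10^-6 = 3.70×10^5 → turbulent
ε/D = 0.049/162 = 3.02×10^-4
Haaland: f = 0.01653
h_f = f(L/D)V²/(2g) = 0.01653·(1880/0.162)·3.585²/(2·9.81) = 125.6 m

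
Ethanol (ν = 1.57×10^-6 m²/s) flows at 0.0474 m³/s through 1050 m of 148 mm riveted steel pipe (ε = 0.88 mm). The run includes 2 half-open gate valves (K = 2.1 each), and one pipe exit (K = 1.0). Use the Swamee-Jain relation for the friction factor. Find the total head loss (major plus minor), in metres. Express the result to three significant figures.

V = 4Q/(πD²) = 2.755 m/s; V²/2g = 0.3869 m
Re = 2.60×10^5, ε/D = 0.00595 → f = 0.03250 (Swamee-Jain)
Major: h_f = f(L/D)·V²/2g = 0.03250·7095·0.3869 = 89.20 m
Minor: ΣK = 5.20; h_m = ΣK·V²/2g = 2.012 m
Total H_L = 89.20 + 2.012 = 91.22 m

H_L ≈ 91.2 m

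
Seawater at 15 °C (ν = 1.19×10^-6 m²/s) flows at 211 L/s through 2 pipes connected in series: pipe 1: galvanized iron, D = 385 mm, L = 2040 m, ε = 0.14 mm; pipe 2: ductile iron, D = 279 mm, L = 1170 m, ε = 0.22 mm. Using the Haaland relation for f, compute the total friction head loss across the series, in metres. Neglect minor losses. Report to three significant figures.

Pipe 1: V = 1.812 m/s, Re = 5.86×10^5, ε/D = 3.64×10^-4, f = 0.01650, h_1 = f(L/D)V²/2g = 14.64 m
Pipe 2: V = 3.451 m/s, Re = 8.09×10^5, ε/D = 7.89×10^-4, f = 0.01897, h_2 = f(L/D)V²/2g = 48.30 m
Series → Q common, losses add: H = Σh = 62.95 m

H ≈ 62.9 m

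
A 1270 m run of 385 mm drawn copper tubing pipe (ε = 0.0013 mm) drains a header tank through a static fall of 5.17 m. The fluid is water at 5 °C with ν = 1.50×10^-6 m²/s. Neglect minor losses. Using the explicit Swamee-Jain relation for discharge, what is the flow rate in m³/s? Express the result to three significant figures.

Swamee-Jain (Type II): Q = -0.965·√(gD⁵h_f/L)·ln[ε/(3.7D) + √(3.17ν²L/(gD³h_f))]
√(gD⁵h_f/L) = √(9.81·0.385⁵·5.17/1270) = 0.01838
ε/(3.7D) = 9.13×10^-7; √(3.17ν²L/(gD³h_f)) = 5.59×10^-5
Q = -0.965·0.01838·ln(5.686×10^-5) = 0.1734 m³/s
Check: V = 1.49 m/s, Re = 3.82×10^5, f = 0.01379, h_f = 5.14 m ≈ 5.17 m ✓

Q ≈ 0.173 m³/s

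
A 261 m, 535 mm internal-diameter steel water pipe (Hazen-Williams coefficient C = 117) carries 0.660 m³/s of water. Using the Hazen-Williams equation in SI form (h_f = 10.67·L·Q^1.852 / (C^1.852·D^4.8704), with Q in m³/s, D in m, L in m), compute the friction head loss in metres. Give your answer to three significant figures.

h_f = 10.67·261·0.660^1.852 / (117^1.852·0.535^4.8704) = 4.012 m

h_f ≈ 4.01 m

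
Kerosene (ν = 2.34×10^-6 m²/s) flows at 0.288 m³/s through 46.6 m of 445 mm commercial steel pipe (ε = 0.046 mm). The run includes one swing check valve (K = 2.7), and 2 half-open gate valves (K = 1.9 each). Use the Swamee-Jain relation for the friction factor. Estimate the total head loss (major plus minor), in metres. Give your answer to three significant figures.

H_L ≈ 1.41 m

V = 4Q/(πD²) = 1.852 m/s; V²/2g = 0.1748 m
Re = 3.52×10^5, ε/D = 1.03×10^-4 → f = 0.01514 (Swamee-Jain)
Major: h_f = f(L/D)·V²/2g = 0.01514·104.7·0.1748 = 0.2771 m
Minor: ΣK = 6.50; h_m = ΣK·V²/2g = 1.136 m
Total H_L = 0.2771 + 1.136 = 1.413 m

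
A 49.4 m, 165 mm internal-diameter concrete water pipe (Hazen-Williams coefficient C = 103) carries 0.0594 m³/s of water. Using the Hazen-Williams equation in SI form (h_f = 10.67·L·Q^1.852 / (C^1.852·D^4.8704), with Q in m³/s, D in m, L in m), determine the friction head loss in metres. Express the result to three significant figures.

h_f = 10.67·49.4·0.0594^1.852 / (103^1.852·0.165^4.8704) = 3.422 m

h_f ≈ 3.42 m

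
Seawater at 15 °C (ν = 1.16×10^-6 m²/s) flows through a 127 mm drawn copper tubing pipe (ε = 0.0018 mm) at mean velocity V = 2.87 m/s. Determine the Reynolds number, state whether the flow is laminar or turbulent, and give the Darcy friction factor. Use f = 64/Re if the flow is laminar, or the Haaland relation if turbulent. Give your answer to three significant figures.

Re = VD/ν = 2.870·0.127/1.16×10^-6 = 3.14×10^5
Re > 4000 → turbulent; ε/D = 1.42×10^-5
Haaland: f = 0.01434

Re ≈ 3.14×10^5; turbulent; f ≈ 0.0143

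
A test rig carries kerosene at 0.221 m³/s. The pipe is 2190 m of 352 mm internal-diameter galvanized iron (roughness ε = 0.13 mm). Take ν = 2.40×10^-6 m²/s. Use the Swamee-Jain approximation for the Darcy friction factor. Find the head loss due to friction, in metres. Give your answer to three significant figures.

V = 4Q/(πD²) = 4·0.221/(π·0.352²) = 2.271 m/s
Re = VD/ν = 2.271·0.352/2.40×10^-6 = 3.33×10^5 → turbulent
ε/D = 0.13/352 = 3.69×10^-4
Swamee-Jain: f = 0.01738
h_f = f(L/D)V²/(2g) = 0.01738·(2190/0.352)·2.271²/(2·9.81) = 28.43 m

h_f ≈ 28.4 m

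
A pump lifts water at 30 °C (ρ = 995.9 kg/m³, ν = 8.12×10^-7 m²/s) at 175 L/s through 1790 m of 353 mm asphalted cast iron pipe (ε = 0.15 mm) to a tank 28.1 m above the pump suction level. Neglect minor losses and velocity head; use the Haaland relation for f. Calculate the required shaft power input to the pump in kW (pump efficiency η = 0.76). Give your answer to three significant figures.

V = 4Q/(πD²) = 1.788 m/s; Re = 7.77×10^5; ε/D = 4.25×10^-4; f = 0.01677
h_f = f(L/D)V²/2g = 13.85 m
Total head H = z + h_f = 28.1 + 13.85 = 41.95 m
P_hyd = ρgQH = 995.9·9.81·0.175·41.95 = 71.73 kW
P_shaft = P_hyd/η = 71.73/0.76 = 94.38 kW

P_shaft ≈ 94.4 kW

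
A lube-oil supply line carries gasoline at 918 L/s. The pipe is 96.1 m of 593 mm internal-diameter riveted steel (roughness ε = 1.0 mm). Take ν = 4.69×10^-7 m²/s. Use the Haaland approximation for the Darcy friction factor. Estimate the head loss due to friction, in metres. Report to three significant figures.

V = 4Q/(πD²) = 4·0.918/(π·0.593²) = 3.324 m/s
Re = VD/ν = 3.324·0.593/4.69×10^-7 = 4.20×10^6 → turbulent
ε/D = 1.0/593 = 0.00169
Haaland: f = 0.02248
h_f = f(L/D)V²/(2g) = 0.02248·(96.1/0.593)·3.324²/(2·9.81) = 2.052 m

h_f ≈ 2.05 m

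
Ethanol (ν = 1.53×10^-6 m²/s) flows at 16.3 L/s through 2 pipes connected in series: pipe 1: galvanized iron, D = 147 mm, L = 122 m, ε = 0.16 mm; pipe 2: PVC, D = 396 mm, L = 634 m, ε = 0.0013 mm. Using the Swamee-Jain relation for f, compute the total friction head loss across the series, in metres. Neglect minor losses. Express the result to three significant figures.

H ≈ 0.922 m

Pipe 1: V = 0.9604 m/s, Re = 9.23×10^4, ε/D = 0.00109, f = 0.02281, h_1 = f(L/D)V²/2g = 0.8901 m
Pipe 2: V = 0.1323 m/s, Re = 3.43×10^4, ε/D = 3.28×10^-6, f = 0.02266, h_2 = f(L/D)V²/2g = 0.03239 m
Series → Q common, losses add: H = Σh = 0.9225 m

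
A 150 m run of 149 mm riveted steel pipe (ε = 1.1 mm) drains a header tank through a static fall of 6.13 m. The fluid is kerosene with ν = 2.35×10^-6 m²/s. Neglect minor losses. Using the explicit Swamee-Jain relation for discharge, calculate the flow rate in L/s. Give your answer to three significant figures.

Swamee-Jain (Type II): Q = -0.965·√(gD⁵h_f/L)·ln[ε/(3.7D) + √(3.17ν²L/(gD³h_f))]
√(gD⁵h_f/L) = √(9.81·0.149⁵·6.13/150) = 0.005426
ε/(3.7D) = 0.00200; √(3.17ν²L/(gD³h_f)) = 1.15×10^-4
Q = -0.965·0.005426·ln(0.002110) = 0.03226 m³/s
Check: V = 1.85 m/s, Re = 1.17×10^5, f = 0.03515, h_f = 6.17 m ≈ 6.13 m ✓

Q ≈ 32.3 L/s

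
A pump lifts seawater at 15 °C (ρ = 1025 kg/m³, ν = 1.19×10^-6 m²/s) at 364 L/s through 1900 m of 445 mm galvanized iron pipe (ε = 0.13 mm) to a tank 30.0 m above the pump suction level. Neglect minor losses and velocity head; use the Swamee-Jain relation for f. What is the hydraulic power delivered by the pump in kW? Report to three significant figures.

V = 4Q/(πD²) = 2.340 m/s; Re = 8.75×10^5; ε/D = 2.92×10^-4; f = 0.01578
h_f = f(L/D)V²/2g = 18.81 m
Total head H = z + h_f = 30.0 + 18.81 = 48.81 m
P_hyd = ρgQH = 1025·9.81·0.364·48.81 = 178.7 kW

P_hyd ≈ 179 kW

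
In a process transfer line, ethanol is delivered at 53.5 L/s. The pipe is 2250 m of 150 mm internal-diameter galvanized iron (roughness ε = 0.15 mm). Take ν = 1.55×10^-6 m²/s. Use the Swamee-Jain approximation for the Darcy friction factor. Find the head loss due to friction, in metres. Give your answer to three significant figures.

V = 4Q/(πD²) = 4·0.0535/(π·0.150²) = 3.027 m/s
Re = VD/ν = 3.027·0.150/1.55×10^-6 = 2.93×10^5 → turbulent
ε/D = 0.15/150 = 0.00100
Swamee-Jain: f = 0.02077
h_f = f(L/D)V²/(2g) = 0.02077·(2250/0.150)·3.027²/(2·9.81) = 145.5 m

h_f ≈ 146 m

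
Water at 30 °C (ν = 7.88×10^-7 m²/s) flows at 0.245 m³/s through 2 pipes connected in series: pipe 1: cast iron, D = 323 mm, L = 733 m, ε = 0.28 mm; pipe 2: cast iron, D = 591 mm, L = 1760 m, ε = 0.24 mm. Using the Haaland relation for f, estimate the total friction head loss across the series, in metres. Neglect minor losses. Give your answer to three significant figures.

Pipe 1: V = 2.990 m/s, Re = 1.23×10^6, ε/D = 8.67×10^-4, f = 0.01925, h_1 = f(L/D)V²/2g = 19.91 m
Pipe 2: V = 0.8931 m/s, Re = 6.70×10^5, ε/D = 4.06×10^-4, f = 0.01672, h_2 = f(L/D)V²/2g = 2.024 m
Series → Q common, losses add: H = Σh = 21.93 m

H ≈ 21.9 m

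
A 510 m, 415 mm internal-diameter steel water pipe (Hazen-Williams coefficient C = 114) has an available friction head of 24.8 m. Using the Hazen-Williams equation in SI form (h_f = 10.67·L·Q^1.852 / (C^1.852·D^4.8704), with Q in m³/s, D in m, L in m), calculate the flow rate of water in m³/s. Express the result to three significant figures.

Q ≈ 0.614 m³/s

Rearranging: Q = [h_f·C^1.852·D^4.8704 / (10.67·L)]^(1/1.852)
Q = [24.8·114^1.852·0.415^4.8704 / (10.67·510)]^0.540 = 0.6141 m³/s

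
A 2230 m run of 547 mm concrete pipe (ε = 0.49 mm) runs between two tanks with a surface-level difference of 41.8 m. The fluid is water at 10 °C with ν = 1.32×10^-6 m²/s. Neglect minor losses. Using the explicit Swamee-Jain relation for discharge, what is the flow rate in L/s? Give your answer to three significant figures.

Swamee-Jain (Type II): Q = -0.965·√(gD⁵h_f/L)·ln[ε/(3.7D) + √(3.17ν²L/(gD³h_f))]
√(gD⁵h_f/L) = √(9.81·0.547⁵·41.8/2230) = 0.09489
ε/(3.7D) = 2.42×10^-4; √(3.17ν²L/(gD³h_f)) = 1.35×10^-5
Q = -0.965·0.09489·ln(2.557×10^-4) = 0.7575 m³/s
Check: V = 3.22 m/s, Re = 1.34×10^6, f = 0.01945, h_f = 42.0 m ≈ 41.8 m ✓

Q ≈ 757 L/s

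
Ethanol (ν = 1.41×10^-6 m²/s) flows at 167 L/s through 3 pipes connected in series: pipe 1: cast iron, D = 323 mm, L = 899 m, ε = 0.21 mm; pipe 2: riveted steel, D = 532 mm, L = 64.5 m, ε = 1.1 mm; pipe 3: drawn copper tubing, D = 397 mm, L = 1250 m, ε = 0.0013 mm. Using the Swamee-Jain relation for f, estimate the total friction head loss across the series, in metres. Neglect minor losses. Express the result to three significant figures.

H ≈ 15.1 m

Pipe 1: V = 2.038 m/s, Re = 4.67×10^5, ε/D = 6.50×10^-4, f = 0.01871, h_1 = f(L/D)V²/2g = 11.02 m
Pipe 2: V = 0.7513 m/s, Re = 2.83×10^5, ε/D = 0.00207, f = 0.02440, h_2 = f(L/D)V²/2g = 0.08511 m
Pipe 3: V = 1.349 m/s, Re = 3.80×10^5, ε/D = 3.27×10^-6, f = 0.01380, h_3 = f(L/D)V²/2g = 4.032 m
Series → Q common, losses add: H = Σh = 15.14 m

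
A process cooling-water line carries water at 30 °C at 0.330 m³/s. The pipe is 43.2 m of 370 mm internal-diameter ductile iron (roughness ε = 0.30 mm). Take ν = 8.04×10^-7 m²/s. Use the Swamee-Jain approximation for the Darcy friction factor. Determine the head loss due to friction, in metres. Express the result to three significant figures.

h_f ≈ 1.07 m

V = 4Q/(πD²) = 4·0.330/(π·0.370²) = 3.069 m/s
Re = VD/ν = 3.069·0.370/8.04×10^-7 = 1.41×10^6 → turbulent
ε/D = 0.30/370 = 8.11×10^-4
Swamee-Jain: f = 0.01900
h_f = f(L/D)V²/(2g) = 0.01900·(43.2/0.370)·3.069²/(2·9.81) = 1.065 m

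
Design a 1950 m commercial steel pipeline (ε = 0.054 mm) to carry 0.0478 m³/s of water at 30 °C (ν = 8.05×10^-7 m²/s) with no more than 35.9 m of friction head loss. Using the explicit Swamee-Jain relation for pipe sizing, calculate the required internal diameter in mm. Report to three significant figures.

D ≈ 179 mm

Swamee-Jain (Type III): D = 0.66·[ε^1.25·(LQ²/(gh_f))^4.75 + ν·Q^9.4·(L/(gh_f))^5.2]^0.04
LQ²/(gh_f) = 0.01265; L/(gh_f) = 5.537
Term 1 = ε^1.25·(…)^4.75 = 4.47×10^-15; Term 2 = ν·Q^9.4·(…)^5.2 = 2.28×10^-15
D = 0.66·(4.47×10^-15 + 2.28×10^-15)^0.04 = 0.1789 m = 179 mm
Check: V = 1.90 m/s, Re = 4.22×10^5, f = 0.01659, h_f = 33.3 m ≈ 35.9 m ✓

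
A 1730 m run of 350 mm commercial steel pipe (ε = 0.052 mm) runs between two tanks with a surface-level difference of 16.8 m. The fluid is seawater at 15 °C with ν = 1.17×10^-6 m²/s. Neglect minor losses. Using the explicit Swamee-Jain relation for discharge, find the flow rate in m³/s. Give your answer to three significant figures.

Swamee-Jain (Type II): Q = -0.965·√(gD⁵h_f/L)·ln[ε/(3.7D) + √(3.17ν²L/(gD³h_f))]
√(gD⁵h_f/L) = √(9.81·0.350⁵·16.8/1730) = 0.02237
ε/(3.7D) = 4.02×10^-5; √(3.17ν²L/(gD³h_f)) = 3.26×10^-5
Q = -0.965·0.02237·ln(7.275×10^-5) = 0.2057 m³/s
Check: V = 2.14 m/s, Re = 6.40×10^5, f = 0.01466, h_f = 16.9 m ≈ 16.8 m ✓

Q ≈ 0.206 m³/s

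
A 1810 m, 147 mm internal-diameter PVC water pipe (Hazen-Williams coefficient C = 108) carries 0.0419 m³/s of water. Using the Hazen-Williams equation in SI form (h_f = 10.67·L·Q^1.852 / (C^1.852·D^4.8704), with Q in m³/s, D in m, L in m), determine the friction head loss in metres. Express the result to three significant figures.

h_f ≈ 106 m

h_f = 10.67·1810·0.0419^1.852 / (108^1.852·0.147^4.8704) = 105.6 m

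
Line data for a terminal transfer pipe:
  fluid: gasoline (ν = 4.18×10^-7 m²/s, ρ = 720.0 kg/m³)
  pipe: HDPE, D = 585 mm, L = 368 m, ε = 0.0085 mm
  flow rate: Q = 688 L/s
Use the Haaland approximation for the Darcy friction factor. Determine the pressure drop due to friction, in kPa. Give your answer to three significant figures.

V = 4Q/(πD²) = 4·0.688/(π·0.585²) = 2.560 m/s
Re = VD/ν = 2.560·0.585/4.18×10^-7 = 3.58×10^6 → turbulent
ε/D = 0.0085/585 = 1.45×10^-5
Haaland: f = 0.01008
h_f = f(L/D)V²/(2g) = 0.01008·(368/0.585)·2.560²/(2·9.81) = 2.117 m
Δp = ρg·h_f = 720.0·9.81·2.117 = 14.95 kPa

Δp ≈ 15.0 kPa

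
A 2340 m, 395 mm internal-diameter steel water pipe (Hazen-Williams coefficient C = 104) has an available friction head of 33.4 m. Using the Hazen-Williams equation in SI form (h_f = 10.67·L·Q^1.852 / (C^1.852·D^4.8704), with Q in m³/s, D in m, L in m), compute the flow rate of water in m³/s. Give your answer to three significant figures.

Q ≈ 0.254 m³/s

Rearranging: Q = [h_f·C^1.852·D^4.8704 / (10.67·L)]^(1/1.852)
Q = [33.4·104^1.852·0.395^4.8704 / (10.67·2340)]^0.540 = 0.2538 m³/s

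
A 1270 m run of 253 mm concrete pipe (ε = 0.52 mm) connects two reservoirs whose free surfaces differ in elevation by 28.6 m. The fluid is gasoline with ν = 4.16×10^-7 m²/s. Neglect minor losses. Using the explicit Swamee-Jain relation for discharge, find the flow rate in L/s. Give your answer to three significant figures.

Swamee-Jain (Type II): Q = -0.965·√(gD⁵h_f/L)·ln[ε/(3.7D) + √(3.17ν²L/(gD³h_f))]
√(gD⁵h_f/L) = √(9.81·0.253⁵·28.6/1270) = 0.01513
ε/(3.7D) = 5.55×10^-4; √(3.17ν²L/(gD³h_f)) = 1.24×10^-5
Q = -0.965·0.01513·ln(5.679×10^-4) = 0.1091 m³/s
Check: V = 2.17 m/s, Re = 1.32×10^6, f = 0.02379, h_f = 28.7 m ≈ 28.6 m ✓

Q ≈ 109 L/s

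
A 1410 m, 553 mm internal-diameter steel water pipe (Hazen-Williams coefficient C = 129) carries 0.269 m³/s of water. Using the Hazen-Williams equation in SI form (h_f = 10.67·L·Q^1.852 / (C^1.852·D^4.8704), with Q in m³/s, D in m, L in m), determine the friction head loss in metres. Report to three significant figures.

h_f = 10.67·1410·0.269^1.852 / (129^1.852·0.553^4.8704) = 2.921 m

h_f ≈ 2.92 m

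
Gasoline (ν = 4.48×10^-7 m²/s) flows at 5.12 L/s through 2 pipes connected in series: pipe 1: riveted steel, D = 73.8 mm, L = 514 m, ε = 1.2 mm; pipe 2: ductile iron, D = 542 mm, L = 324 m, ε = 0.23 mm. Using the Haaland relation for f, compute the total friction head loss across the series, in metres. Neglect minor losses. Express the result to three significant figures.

Pipe 1: V = 1.197 m/s, Re = 1.97×10^5, ε/D = 0.0163, f = 0.04530, h_1 = f(L/D)V²/2g = 23.04 m
Pipe 2: V = 0.02219 m/s, Re = 2.68×10^4, ε/D = 4.24×10^-4, f = 0.02485, h_2 = f(L/D)V²/2g = 3.729×10^-4 m
Series → Q common, losses add: H = Σh = 23.04 m

H ≈ 23.0 m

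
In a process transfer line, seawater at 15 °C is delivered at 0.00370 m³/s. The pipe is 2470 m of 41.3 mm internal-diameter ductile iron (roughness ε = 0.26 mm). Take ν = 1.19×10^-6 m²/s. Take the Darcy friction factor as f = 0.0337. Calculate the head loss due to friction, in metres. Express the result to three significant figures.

V = 4Q/(πD²) = 4·0.00370/(π·0.0413²) = 2.762 m/s
h_f = f(L/D)V²/(2g) = 0.03370·(2470/0.0413)·2.762²/(2·9.81) = 783.6 m

h_f ≈ 784 m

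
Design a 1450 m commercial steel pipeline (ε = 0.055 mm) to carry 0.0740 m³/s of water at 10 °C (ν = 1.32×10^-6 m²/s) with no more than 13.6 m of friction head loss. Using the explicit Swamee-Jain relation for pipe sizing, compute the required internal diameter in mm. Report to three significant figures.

Swamee-Jain (Type III): D = 0.66·[ε^1.25·(LQ²/(gh_f))^4.75 + ν·Q^9.4·(L/(gh_f))^5.2]^0.04
LQ²/(gh_f) = 0.05951; L/(gh_f) = 10.87
Term 1 = ε^1.25·(…)^4.75 = 7.16×10^-12; Term 2 = ν·Q^9.4·(…)^5.2 = 7.58×10^-12
D = 0.66·(7.16×10^-12 + 7.58×10^-12)^0.04 = 0.2434 m = 243 mm
Check: V = 1.59 m/s, Re = 2.93×10^5, f = 0.01655, h_f = 12.7 m ≈ 13.6 m ✓

D ≈ 243 mm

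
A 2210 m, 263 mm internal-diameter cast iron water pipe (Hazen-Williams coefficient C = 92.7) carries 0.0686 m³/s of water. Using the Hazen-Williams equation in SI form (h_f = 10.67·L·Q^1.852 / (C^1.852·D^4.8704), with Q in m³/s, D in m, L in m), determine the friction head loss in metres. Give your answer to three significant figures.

h_f = 10.67·2210·0.0686^1.852 / (92.7^1.852·0.263^4.8704) = 25.09 m

h_f ≈ 25.1 m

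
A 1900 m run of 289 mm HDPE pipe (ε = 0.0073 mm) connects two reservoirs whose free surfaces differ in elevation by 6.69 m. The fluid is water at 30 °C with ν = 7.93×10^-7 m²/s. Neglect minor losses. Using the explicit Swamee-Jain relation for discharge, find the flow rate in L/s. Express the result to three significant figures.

Swamee-Jain (Type II): Q = -0.965·√(gD⁵h_f/L)·ln[ε/(3.7D) + √(3.17ν²L/(gD³h_f))]
√(gD⁵h_f/L) = √(9.81·0.289⁵·6.69/1900) = 0.008345
ε/(3.7D) = 6.83×10^-6; √(3.17ν²L/(gD³h_f)) = 4.89×10^-5
Q = -0.965·0.008345·ln(5.572×10^-5) = 0.07888 m³/s
Check: V = 1.20 m/s, Re = 4.38×10^5, f = 0.01377, h_f = 6.67 m ≈ 6.69 m ✓

Q ≈ 78.9 L/s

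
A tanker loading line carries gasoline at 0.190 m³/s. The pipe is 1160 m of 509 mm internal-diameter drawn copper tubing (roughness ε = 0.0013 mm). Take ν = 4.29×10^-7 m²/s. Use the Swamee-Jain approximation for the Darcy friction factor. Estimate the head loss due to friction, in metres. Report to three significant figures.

V = 4Q/(πD²) = 4·0.190/(π·0.509²) = 0.9337 m/s
Re = VD/ν = 0.9337·0.509/4.29×10^-7 = 1.11×10^6 → turbulent
ε/D = 0.0013/509 = 2.55×10^-6
Swamee-Jain: f = 0.01148
h_f = f(L/D)V²/(2g) = 0.01148·(1160/0.509)·0.9337²/(2·9.81) = 1.162 m

h_f ≈ 1.16 m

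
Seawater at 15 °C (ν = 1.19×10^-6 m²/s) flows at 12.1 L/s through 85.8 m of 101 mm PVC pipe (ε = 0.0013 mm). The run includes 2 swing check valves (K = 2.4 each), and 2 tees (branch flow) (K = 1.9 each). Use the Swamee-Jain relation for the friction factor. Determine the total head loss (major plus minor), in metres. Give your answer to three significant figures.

H_L ≈ 2.68 m

V = 4Q/(πD²) = 1.510 m/s; V²/2g = 0.1163 m
Re = 1.28×10^5, ε/D = 1.29×10^-5 → f = 0.01706 (Swamee-Jain)
Major: h_f = f(L/D)·V²/2g = 0.01706·849.5·0.1163 = 1.685 m
Minor: ΣK = 8.60; h_m = ΣK·V²/2g = 0.9998 m
Total H_L = 1.685 + 0.9998 = 2.685 m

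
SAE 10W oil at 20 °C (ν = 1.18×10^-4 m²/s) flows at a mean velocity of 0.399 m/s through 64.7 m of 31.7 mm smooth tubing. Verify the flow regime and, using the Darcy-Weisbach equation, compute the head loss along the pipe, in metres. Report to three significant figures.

h_f ≈ 9.89 m

Re = VD/ν = 0.399·0.03170/1.18×10^-4 = 107 → laminar (Re < 2300)
f = 64/Re = 0.5971
h_f = f(L/D)V²/(2g) = 0.5971·(64.7/0.03170)·0.399²/(2·9.81) = 9.888 m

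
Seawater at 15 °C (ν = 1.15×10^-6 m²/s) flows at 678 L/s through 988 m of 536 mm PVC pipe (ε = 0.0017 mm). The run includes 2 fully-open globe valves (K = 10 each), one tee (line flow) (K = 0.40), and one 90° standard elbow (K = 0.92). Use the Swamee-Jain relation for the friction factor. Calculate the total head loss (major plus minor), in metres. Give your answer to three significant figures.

H_L ≈ 19.2 m

V = 4Q/(πD²) = 3.005 m/s; V²/2g = 0.4602 m
Re = 1.40×10^6, ε/D = 3.17×10^-6 → f = 0.01107 (Swamee-Jain)
Major: h_f = f(L/D)·V²/2g = 0.01107·1843·0.4602 = 9.394 m
Minor: ΣK = 21.3; h_m = ΣK·V²/2g = 9.811 m
Total H_L = 9.394 + 9.811 = 19.20 m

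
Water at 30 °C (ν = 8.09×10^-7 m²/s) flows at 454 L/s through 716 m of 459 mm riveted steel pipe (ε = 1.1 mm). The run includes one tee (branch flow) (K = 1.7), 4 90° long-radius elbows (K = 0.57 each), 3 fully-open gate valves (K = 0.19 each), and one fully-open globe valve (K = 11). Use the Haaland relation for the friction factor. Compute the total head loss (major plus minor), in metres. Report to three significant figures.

V = 4Q/(πD²) = 2.744 m/s; V²/2g = 0.3837 m
Re = 1.56×10^6, ε/D = 0.00240 → f = 0.02473 (Haaland)
Major: h_f = f(L/D)·V²/2g = 0.02473·1560·0.3837 = 14.80 m
Minor: ΣK = 15.6; h_m = ΣK·V²/2g = 5.966 m
Total H_L = 14.80 + 5.966 = 20.77 m

H_L ≈ 20.8 m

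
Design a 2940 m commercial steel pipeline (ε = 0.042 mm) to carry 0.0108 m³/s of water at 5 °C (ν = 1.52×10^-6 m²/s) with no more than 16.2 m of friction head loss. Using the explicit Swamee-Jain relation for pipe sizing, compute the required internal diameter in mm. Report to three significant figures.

D ≈ 131 mm

Swamee-Jain (Type III): D = 0.66·[ε^1.25·(LQ²/(gh_f))^4.75 + ν·Q^9.4·(L/(gh_f))^5.2]^0.04
LQ²/(gh_f) = 0.002158; L/(gh_f) = 18.50
Term 1 = ε^1.25·(…)^4.75 = 7.34×10^-19; Term 2 = ν·Q^9.4·(…)^5.2 = 1.93×10^-18
D = 0.66·(7.34×10^-19 + 1.93×10^-18)^0.04 = 0.1308 m = 131 mm
Check: V = 0.804 m/s, Re = 6.92×10^4, f = 0.02078, h_f = 15.4 m ≈ 16.2 m ✓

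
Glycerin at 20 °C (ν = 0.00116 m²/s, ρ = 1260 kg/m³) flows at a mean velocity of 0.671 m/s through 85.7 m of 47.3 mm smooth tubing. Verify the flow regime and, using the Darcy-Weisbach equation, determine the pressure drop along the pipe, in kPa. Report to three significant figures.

Δp ≈ 1200 kPa

Re = VD/ν = 0.671·0.04730/0.00116 = 27.4 → laminar (Re < 2300)
f = 64/Re = 2.339
h_f = f(L/D)V²/(2g) = 2.339·(85.7/0.04730)·0.671²/(2·9.81) = 97.26 m
Δp = ρg·h_f = 1260·9.81·97.26 = 1202 kPa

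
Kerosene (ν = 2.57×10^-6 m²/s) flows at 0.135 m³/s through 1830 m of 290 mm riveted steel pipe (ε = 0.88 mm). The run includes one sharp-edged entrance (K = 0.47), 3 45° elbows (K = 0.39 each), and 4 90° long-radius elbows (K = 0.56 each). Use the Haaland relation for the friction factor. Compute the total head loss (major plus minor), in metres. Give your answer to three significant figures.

H_L ≈ 36.9 m

V = 4Q/(πD²) = 2.044 m/s; V²/2g = 0.2129 m
Re = 2.31×10^5, ε/D = 0.00303 → f = 0.02682 (Haaland)
Major: h_f = f(L/D)·V²/2g = 0.02682·6310·0.2129 = 36.03 m
Minor: ΣK = 3.88; h_m = ΣK·V²/2g = 0.8261 m
Total H_L = 36.03 + 0.8261 = 36.86 m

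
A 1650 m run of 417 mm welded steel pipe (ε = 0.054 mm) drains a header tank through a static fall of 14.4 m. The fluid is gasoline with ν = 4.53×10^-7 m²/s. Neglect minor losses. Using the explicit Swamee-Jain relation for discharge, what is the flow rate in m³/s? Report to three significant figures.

Q ≈ 0.317 m³/s

Swamee-Jain (Type II): Q = -0.965·√(gD⁵h_f/L)·ln[ε/(3.7D) + √(3.17ν²L/(gD³h_f))]
√(gD⁵h_f/L) = √(9.81·0.417⁵·14.4/1650) = 0.03286
ε/(3.7D) = 3.50×10^-5; √(3.17ν²L/(gD³h_f)) = 1.02×10^-5
Q = -0.965·0.03286·ln(4.524×10^-5) = 0.3172 m³/s
Check: V = 2.32 m/s, Re = 2.14×10^6, f = 0.01332, h_f = 14.5 m ≈ 14.4 m ✓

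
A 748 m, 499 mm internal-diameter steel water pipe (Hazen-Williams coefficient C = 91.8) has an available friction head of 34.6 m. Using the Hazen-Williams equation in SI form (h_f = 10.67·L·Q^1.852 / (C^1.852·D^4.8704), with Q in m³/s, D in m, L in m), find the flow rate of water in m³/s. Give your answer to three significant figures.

Q ≈ 0.782 m³/s

Rearranging: Q = [h_f·C^1.852·D^4.8704 / (10.67·L)]^(1/1.852)
Q = [34.6·91.8^1.852·0.499^4.8704 / (10.67·748)]^0.540 = 0.7816 m³/s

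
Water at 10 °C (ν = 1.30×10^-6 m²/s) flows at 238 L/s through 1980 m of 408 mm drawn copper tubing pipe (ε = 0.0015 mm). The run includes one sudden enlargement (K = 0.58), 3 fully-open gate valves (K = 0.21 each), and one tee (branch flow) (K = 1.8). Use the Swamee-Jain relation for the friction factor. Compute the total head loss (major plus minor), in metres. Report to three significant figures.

V = 4Q/(πD²) = 1.820 m/s; V²/2g = 0.1689 m
Re = 5.71×10^5, ε/D = 3.68×10^-6 → f = 0.01285 (Swamee-Jain)
Major: h_f = f(L/D)·V²/2g = 0.01285·4853·0.1689 = 10.53 m
Minor: ΣK = 3.01; h_m = ΣK·V²/2g = 0.5084 m
Total H_L = 10.53 + 0.5084 = 11.04 m

H_L ≈ 11.0 m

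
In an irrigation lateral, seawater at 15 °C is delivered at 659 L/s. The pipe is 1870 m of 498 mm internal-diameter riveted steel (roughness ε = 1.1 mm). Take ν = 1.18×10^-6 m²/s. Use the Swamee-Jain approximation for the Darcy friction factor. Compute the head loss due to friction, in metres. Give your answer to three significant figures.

V = 4Q/(πD²) = 4·0.659/(π·0.498²) = 3.383 m/s
Re = VD/ν = 3.383·0.498/1.18×10^-6 = 1.43×10^6 → turbulent
ε/D = 1.1/498 = 0.00221
Swamee-Jain: f = 0.02423
h_f = f(L/D)V²/(2g) = 0.02423·(1870/0.498)·3.383²/(2·9.81) = 53.08 m

h_f ≈ 53.1 m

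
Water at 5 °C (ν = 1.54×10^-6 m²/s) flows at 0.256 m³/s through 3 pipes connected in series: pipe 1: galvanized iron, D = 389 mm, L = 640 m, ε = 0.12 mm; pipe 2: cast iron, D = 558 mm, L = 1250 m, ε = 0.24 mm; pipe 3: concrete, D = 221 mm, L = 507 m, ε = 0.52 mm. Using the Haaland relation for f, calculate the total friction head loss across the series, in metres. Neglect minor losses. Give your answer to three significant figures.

H ≈ 137 m

Pipe 1: V = 2.154 m/s, Re = 5.44×10^5, ε/D = 3.08×10^-4, f = 0.01614, h_1 = f(L/D)V²/2g = 6.279 m
Pipe 2: V = 1.047 m/s, Re = 3.79×10^5, ε/D = 4.30×10^-4, f = 0.01738, h_2 = f(L/D)V²/2g = 2.175 m
Pipe 3: V = 6.674 m/s, Re = 9.58×10^5, ε/D = 0.00235, f = 0.02467, h_3 = f(L/D)V²/2g = 128.5 m
Series → Q common, losses add: H = Σh = 136.9 m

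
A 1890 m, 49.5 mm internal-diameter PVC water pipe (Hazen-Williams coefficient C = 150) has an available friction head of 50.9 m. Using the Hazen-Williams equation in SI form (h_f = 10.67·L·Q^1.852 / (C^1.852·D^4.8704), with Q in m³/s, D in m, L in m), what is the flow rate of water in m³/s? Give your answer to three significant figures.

Q ≈ 0.00219 m³/s

Rearranging: Q = [h_f·C^1.852·D^4.8704 / (10.67·L)]^(1/1.852)
Q = [50.9·150^1.852·0.0495^4.8704 / (10.67·1890)]^0.540 = 0.002190 m³/s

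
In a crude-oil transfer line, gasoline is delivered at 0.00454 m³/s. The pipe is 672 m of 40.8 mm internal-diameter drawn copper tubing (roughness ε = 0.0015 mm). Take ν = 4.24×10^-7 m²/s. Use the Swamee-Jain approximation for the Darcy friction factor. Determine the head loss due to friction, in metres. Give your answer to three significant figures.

V = 4Q/(πD²) = 4·0.00454/(π·0.0408²) = 3.473 m/s
Re = VD/ν = 3.473·0.0408/4.24×10^-7 = 3.34×10^5 → turbulent
ε/D = 0.0015/40.8 = 3.68×10^-5
Swamee-Jain: f = 0.01453
h_f = f(L/D)V²/(2g) = 0.01453·(672/0.0408)·3.473²/(2·9.81) = 147.1 m

h_f ≈ 147 m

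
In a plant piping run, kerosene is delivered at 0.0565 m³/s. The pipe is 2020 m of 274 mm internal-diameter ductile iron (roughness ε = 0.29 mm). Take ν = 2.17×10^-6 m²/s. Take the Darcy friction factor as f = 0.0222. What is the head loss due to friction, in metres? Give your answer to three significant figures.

V = 4Q/(πD²) = 4·0.0565/(π·0.274²) = 0.9582 m/s
h_f = f(L/D)V²/(2g) = 0.02220·(2020/0.274)·0.9582²/(2·9.81) = 7.659 m

h_f ≈ 7.66 m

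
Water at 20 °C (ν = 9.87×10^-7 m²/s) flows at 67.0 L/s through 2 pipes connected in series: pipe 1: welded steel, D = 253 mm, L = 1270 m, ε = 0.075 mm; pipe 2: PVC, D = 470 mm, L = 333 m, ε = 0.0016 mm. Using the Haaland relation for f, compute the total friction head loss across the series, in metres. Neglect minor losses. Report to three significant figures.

H ≈ 7.62 m

Pipe 1: V = 1.333 m/s, Re = 3.42×10^5, ε/D = 2.96×10^-4, f = 0.01659, h_1 = f(L/D)V²/2g = 7.538 m
Pipe 2: V = 0.3862 m/s, Re = 1.84×10^5, ε/D = 3.40×10^-6, f = 0.01577, h_2 = f(L/D)V²/2g = 0.08495 m
Series → Q common, losses add: H = Σh = 7.623 m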